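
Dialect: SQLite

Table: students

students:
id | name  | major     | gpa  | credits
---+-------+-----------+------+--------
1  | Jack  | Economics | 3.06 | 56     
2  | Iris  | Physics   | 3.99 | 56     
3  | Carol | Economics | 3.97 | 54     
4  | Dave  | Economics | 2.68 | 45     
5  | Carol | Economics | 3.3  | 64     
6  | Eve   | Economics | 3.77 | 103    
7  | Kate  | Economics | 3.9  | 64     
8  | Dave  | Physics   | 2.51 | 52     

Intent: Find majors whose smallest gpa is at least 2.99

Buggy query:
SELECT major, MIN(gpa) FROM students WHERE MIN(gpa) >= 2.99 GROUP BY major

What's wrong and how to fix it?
Bug: Aggregates like MIN are computed per group after WHERE runs

Fix: Use HAVING for the per-group MIN condition

Corrected query:
SELECT major, MIN(gpa) FROM students GROUP BY major HAVING MIN(gpa) >= 2.99

Result:
(no rows)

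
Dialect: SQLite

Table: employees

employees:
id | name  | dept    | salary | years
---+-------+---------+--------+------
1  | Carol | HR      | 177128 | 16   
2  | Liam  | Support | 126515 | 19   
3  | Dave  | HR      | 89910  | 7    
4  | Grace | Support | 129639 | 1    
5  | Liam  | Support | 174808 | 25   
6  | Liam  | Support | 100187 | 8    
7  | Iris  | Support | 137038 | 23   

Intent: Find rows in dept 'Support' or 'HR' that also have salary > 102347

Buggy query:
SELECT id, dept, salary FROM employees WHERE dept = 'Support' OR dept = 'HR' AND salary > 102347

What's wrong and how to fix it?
Bug: Without parentheses, AND is evaluated before OR, so the salary filter only applies to the 'HR' branch

Fix: Group the OR with parentheses (or use IN), then AND the threshold

Corrected query:
SELECT id, dept, salary FROM employees WHERE (dept = 'Support' OR dept = 'HR') AND salary > 102347

Result:
id | dept    | salary
---+---------+-------
1  | HR      | 177128
2  | Support | 126515
4  | Support | 129639
5  | Support | 174808
7  | Support | 137038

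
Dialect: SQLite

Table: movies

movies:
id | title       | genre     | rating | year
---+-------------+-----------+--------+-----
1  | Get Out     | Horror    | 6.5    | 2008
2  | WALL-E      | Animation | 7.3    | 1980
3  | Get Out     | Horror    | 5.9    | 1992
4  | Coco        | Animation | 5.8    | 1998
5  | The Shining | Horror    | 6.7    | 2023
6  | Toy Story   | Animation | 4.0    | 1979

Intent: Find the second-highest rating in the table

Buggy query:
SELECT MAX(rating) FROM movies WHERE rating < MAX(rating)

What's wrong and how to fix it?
Bug: The inner MAX is an aggregate inside WHERE, which is not allowed

Fix: Put the inner MAX in a scalar subquery

Corrected query:
SELECT MAX(rating) FROM movies WHERE rating < (SELECT MAX(rating) FROM movies)

Result:
MAX(rating)
-----------
6.7        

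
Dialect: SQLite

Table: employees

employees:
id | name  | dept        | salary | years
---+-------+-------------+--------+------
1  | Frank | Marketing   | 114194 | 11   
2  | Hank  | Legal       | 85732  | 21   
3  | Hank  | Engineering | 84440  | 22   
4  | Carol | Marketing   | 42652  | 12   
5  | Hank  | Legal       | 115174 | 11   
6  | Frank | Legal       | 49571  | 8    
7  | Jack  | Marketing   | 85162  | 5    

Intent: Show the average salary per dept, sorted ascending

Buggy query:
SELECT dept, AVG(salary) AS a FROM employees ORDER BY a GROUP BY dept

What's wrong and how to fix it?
Bug: GROUP BY must precede ORDER BY

Fix: Move ORDER BY to the end, after GROUP BY

Corrected query:
SELECT dept, AVG(salary) AS a FROM employees GROUP BY dept ORDER BY a

Result:
dept        | a           
------------+-------------
Marketing   | 80669.333333
Legal       | 83492.333333
Engineering | 84440       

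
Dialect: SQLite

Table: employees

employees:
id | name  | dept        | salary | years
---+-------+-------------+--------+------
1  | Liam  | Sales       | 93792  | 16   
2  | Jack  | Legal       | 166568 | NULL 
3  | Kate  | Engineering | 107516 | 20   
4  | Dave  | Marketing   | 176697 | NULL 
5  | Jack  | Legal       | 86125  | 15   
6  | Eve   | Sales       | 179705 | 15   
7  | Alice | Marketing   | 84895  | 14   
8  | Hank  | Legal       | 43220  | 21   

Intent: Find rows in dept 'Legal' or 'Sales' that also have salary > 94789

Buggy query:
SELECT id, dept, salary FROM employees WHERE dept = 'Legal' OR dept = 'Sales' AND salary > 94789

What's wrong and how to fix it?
Bug: Without parentheses, AND is evaluated before OR, so the salary filter only applies to the 'Sales' branch

Fix: Group the OR with parentheses (or use IN), then AND the threshold

Corrected query:
SELECT id, dept, salary FROM employees WHERE (dept = 'Legal' OR dept = 'Sales') AND salary > 94789

Result:
id | dept  | salary
---+-------+-------
2  | Legal | 166568
6  | Sales | 179705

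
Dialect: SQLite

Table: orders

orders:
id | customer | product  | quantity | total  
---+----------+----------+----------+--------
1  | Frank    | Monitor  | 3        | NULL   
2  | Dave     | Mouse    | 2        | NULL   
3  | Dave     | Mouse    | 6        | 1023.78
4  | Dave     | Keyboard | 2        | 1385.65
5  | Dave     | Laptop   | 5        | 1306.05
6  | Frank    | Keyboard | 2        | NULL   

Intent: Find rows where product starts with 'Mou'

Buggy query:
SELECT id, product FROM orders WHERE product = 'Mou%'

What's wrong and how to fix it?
Bug: '=' compares the literal string including the % character; pattern matching needs LIKE

Fix: Replace '=' with LIKE so 'Mou%' is treated as a pattern

Corrected query:
SELECT id, product FROM orders WHERE product LIKE 'Mou%'

Result:
id | product
---+--------
2  | Mouse  
3  | Mouse  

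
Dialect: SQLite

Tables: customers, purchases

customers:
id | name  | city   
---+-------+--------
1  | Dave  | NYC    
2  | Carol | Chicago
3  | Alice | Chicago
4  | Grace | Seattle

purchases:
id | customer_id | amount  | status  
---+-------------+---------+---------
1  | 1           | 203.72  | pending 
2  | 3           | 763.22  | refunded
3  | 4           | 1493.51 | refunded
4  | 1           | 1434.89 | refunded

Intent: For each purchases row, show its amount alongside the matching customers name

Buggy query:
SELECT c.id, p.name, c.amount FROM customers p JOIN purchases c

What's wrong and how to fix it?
Bug: Missing join condition: each purchases row is matched to all customers rows instead of just its own

Fix: Specify the join condition linking the foreign key to the parent id

Corrected query:
SELECT c.id, p.name, c.amount FROM customers p JOIN purchases c ON c.customer_id = p.id

Result:
id | name  | amount 
---+-------+--------
1  | Dave  | 203.72 
2  | Alice | 763.22 
3  | Grace | 1493.51
4  | Dave  | 1434.89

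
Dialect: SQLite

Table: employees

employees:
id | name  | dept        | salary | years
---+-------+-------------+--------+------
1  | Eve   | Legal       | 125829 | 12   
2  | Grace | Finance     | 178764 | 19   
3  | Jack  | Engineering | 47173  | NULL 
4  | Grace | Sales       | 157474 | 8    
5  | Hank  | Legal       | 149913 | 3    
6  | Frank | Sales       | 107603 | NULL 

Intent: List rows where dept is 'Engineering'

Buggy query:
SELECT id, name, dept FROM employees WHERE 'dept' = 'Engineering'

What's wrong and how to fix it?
Bug: Single quotes denote string literals in SQL; the column name is being compared as a constant string

Fix: Remove the quotes around the column name (or use double quotes for an identifier)

Corrected query:
SELECT id, name, dept FROM employees WHERE dept = 'Engineering'

Result:
id | name | dept       
---+------+------------
3  | Jack | Engineering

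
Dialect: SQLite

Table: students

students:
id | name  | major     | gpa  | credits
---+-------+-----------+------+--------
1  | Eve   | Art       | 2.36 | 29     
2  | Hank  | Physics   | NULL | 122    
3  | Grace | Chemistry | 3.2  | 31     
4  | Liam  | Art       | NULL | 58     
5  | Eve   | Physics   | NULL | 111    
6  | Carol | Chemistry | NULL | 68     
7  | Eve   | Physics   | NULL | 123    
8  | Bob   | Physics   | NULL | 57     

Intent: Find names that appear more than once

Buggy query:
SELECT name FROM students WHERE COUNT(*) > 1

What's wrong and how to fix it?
Bug: COUNT(*) is an aggregate and cannot be used in WHERE

Fix: Group first, then use HAVING for the count condition

Corrected query:
SELECT name FROM students GROUP BY name HAVING COUNT(*) > 1

Result:
name
----
Eve 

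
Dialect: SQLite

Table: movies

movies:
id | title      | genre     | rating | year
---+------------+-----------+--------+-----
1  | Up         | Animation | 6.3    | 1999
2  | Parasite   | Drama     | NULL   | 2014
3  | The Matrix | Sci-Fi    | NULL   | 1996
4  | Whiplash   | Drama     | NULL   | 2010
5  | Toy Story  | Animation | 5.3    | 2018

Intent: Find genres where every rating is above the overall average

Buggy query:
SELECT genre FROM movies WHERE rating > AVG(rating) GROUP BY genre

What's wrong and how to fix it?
Bug: AVG() is an aggregate; it can't sit directly in WHERE

Fix: Use a subquery for AVG and a HAVING MIN(...) filter so the condition holds for every row in the group

Corrected query:
SELECT genre FROM movies GROUP BY genre HAVING MIN(rating) > (SELECT AVG(rating) FROM movies)

Result:
(no rows)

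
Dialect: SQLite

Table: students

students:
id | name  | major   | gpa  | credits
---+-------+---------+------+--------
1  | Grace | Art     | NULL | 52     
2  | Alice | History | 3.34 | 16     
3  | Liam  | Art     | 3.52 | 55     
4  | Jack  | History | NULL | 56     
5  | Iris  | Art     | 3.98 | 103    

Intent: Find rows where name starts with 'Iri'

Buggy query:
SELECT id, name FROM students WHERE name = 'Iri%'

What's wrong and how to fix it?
Bug: Wildcards only work with LIKE; '=' treats '%' as a literal character

Fix: Replace '=' with LIKE so 'Iri%' is treated as a pattern

Corrected query:
SELECT id, name FROM students WHERE name LIKE 'Iri%'

Result:
id | name
---+-----
5  | Iris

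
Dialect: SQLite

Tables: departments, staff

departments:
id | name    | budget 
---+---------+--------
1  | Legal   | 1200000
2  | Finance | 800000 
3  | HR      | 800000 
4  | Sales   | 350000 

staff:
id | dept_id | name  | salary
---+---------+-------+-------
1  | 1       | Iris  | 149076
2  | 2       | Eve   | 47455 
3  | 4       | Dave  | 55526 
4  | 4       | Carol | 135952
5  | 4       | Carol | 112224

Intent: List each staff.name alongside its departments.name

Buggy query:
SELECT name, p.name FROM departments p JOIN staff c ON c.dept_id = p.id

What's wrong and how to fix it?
Bug: Both tables have a 'name' column; the unqualified reference is ambiguous

Fix: Prefix ambiguous columns with the table alias

Corrected query:
SELECT c.name, p.name FROM departments p JOIN staff c ON c.dept_id = p.id

Result:
name  | name   
------+--------
Iris  | Legal  
Eve   | Finance
Dave  | Sales  
Carol | Sales  
Carol | Sales  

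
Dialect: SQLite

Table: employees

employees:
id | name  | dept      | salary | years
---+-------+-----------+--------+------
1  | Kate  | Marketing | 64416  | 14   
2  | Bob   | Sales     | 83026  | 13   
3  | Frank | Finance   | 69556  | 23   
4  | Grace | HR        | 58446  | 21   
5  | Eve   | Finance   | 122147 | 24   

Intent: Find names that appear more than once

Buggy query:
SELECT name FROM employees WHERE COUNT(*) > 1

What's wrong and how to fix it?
Bug: COUNT(*) is an aggregate and cannot be used in WHERE

Fix: GROUP BY name, then filter groups with HAVING COUNT(*) > 1

Corrected query:
SELECT name FROM employees GROUP BY name HAVING COUNT(*) > 1

Result:
(no rows)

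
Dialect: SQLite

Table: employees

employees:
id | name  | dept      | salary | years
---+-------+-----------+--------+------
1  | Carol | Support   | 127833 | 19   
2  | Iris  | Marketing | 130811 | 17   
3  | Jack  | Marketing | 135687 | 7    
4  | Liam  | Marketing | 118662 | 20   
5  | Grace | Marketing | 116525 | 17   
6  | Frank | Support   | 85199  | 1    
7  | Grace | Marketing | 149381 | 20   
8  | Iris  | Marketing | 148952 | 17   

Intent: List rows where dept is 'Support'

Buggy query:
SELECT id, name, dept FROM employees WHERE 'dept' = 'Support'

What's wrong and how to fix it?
Bug: Single quotes denote string literals in SQL; the column name is being compared as a constant string

Fix: Remove the quotes around the column name (or use double quotes for an identifier)

Corrected query:
SELECT id, name, dept FROM employees WHERE dept = 'Support'

Result:
id | name  | dept   
---+-------+--------
1  | Carol | Support
6  | Frank | Support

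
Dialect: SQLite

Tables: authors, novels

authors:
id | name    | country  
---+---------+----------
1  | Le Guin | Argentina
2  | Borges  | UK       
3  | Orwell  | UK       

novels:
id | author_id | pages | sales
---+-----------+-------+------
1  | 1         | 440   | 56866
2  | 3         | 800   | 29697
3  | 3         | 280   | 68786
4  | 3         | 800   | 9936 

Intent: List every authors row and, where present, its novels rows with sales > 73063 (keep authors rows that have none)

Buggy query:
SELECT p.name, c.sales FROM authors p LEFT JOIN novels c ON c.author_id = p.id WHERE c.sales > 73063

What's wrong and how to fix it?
Bug: A WHERE condition on the right-hand table after LEFT JOIN drops unmatched parents

Fix: Put 'c.sales > 73063' in the JOIN's ON clause instead of WHERE

Corrected query:
SELECT p.name, c.sales FROM authors p LEFT JOIN novels c ON c.author_id = p.id AND c.sales > 73063

Result:
name    | sales
--------+------
Le Guin | NULL 
Borges  | NULL 
Orwell  | NULL 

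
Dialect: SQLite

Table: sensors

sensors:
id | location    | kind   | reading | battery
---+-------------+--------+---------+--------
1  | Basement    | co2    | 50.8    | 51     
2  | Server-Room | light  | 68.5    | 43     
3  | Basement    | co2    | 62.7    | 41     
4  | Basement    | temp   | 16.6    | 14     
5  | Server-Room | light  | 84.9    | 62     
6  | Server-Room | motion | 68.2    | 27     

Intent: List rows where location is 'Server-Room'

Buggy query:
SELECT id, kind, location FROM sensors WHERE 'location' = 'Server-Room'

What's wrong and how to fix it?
Bug: 'location' in single quotes is a string literal, not the column; the comparison is literal-vs-literal and never true

Fix: Remove the quotes around the column name (or use double quotes for an identifier)

Corrected query:
SELECT id, kind, location FROM sensors WHERE location = 'Server-Room'

Result:
id | kind   | location   
---+--------+------------
2  | light  | Server-Room
5  | light  | Server-Room
6  | motion | Server-Room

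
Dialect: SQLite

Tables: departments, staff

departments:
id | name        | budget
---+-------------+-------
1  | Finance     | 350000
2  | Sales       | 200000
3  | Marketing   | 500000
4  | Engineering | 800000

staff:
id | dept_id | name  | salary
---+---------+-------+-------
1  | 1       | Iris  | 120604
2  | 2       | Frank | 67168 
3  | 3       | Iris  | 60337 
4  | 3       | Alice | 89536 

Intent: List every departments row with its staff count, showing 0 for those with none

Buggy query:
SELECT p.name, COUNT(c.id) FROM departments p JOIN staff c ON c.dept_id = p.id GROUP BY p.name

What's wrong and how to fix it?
Bug: An inner join excludes parents with zero children

Fix: Switch to LEFT JOIN to retain unmatched parent rows

Corrected query:
SELECT p.name, COUNT(c.id) FROM departments p LEFT JOIN staff c ON c.dept_id = p.id GROUP BY p.name

Result:
name        | COUNT(c.id)
------------+------------
Engineering | 0          
Finance     | 1          
Marketing   | 2          
Sales       | 1          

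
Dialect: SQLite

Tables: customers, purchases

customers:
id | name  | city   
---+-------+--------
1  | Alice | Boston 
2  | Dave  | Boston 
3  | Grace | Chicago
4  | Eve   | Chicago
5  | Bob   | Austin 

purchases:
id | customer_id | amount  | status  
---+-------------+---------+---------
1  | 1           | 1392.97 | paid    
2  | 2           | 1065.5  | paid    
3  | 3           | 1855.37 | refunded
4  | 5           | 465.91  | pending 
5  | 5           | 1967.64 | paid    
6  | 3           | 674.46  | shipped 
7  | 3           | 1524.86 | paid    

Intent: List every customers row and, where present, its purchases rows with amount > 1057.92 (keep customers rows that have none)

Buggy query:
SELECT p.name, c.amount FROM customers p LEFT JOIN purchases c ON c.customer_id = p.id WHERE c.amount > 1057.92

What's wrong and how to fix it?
Bug: A WHERE condition on the right-hand table after LEFT JOIN drops unmatched parents

Fix: Move the right-table condition into the ON clause so unmatched parents are kept

Corrected query:
SELECT p.name, c.amount FROM customers p LEFT JOIN purchases c ON c.customer_id = p.id AND c.amount > 1057.92

Result:
name  | amount 
------+--------
Alice | 1392.97
Dave  | 1065.5 
Grace | 1524.86
Grace | 1855.37
Eve   | NULL   
Bob   | 1967.64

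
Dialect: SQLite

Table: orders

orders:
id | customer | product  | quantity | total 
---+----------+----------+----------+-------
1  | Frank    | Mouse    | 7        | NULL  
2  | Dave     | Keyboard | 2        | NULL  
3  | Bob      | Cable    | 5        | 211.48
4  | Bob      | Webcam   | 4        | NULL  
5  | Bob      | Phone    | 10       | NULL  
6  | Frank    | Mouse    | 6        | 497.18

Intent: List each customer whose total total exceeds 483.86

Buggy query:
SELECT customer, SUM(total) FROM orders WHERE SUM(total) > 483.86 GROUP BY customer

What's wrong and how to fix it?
Bug: SUM(total) is an aggregate, but WHERE filters rows before aggregation

Fix: Move the aggregate condition to a HAVING clause

Corrected query:
SELECT customer, SUM(total) FROM orders GROUP BY customer HAVING SUM(total) > 483.86

Result:
customer | SUM(total)
---------+-----------
Frank    | 497.18    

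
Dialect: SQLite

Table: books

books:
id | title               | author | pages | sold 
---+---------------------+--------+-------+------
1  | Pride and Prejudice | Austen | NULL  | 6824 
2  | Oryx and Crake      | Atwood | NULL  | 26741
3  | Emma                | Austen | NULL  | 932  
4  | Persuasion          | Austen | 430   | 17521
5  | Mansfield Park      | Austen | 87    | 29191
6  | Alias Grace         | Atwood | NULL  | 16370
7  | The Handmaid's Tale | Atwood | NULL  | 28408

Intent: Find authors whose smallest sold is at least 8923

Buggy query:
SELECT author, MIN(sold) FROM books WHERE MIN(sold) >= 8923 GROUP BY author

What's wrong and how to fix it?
Bug: Aggregates like MIN are computed per group after WHERE runs

Fix: Use HAVING for the per-group MIN condition

Corrected query:
SELECT author, MIN(sold) FROM books GROUP BY author HAVING MIN(sold) >= 8923

Result:
author | MIN(sold)
-------+----------
Atwood | 16370    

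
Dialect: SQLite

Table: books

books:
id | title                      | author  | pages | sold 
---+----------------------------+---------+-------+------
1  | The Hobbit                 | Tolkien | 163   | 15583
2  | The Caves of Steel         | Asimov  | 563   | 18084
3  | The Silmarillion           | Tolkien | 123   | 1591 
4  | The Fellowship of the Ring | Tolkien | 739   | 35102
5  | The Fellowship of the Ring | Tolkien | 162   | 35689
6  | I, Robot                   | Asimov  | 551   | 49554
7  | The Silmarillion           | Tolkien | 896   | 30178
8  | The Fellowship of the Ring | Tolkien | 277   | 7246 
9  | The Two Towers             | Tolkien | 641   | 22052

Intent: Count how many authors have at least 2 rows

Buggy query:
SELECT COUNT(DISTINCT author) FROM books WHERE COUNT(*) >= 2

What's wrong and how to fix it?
Bug: WHERE filters individual rows, not groups, so a group-level COUNT is invalid there

Fix: Use a subquery that GROUPs and filters with HAVING, then count its rows

Corrected query:
SELECT COUNT(*) FROM (SELECT author FROM books GROUP BY author HAVING COUNT(*) >= 2)

Result:
COUNT(*)
--------
2       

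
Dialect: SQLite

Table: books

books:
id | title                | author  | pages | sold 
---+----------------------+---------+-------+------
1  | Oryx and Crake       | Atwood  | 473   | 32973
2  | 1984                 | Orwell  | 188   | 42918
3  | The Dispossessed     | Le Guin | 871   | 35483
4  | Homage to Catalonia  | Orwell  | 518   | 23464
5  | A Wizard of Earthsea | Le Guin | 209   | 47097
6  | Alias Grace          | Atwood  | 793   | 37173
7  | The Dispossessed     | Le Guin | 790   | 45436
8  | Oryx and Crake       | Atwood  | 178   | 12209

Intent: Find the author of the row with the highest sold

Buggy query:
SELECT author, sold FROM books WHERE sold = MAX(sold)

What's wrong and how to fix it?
Bug: WHERE is evaluated per row; an aggregate over the whole table isn't defined there

Fix: Use a subquery: WHERE sold = (SELECT MAX(sold) FROM books)

Corrected query:
SELECT author, sold FROM books WHERE sold = (SELECT MAX(sold) FROM books)

Result:
author  | sold 
--------+------
Le Guin | 47097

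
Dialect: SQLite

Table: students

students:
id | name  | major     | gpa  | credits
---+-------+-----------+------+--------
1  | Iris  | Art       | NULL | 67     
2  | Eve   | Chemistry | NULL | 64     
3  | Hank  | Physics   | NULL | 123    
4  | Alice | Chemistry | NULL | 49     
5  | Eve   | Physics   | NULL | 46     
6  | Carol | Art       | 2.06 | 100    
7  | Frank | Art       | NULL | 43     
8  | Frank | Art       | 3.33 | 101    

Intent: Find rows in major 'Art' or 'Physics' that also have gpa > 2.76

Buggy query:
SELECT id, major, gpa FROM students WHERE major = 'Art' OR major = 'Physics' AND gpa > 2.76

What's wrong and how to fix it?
Bug: Without parentheses, AND is evaluated before OR, so the gpa filter only applies to the 'Physics' branch

Fix: Add parentheses around the OR so the AND applies to both alternatives

Corrected query:
SELECT id, major, gpa FROM students WHERE (major = 'Art' OR major = 'Physics') AND gpa > 2.76

Result:
id | major | gpa 
---+-------+-----
8  | Art   | 3.33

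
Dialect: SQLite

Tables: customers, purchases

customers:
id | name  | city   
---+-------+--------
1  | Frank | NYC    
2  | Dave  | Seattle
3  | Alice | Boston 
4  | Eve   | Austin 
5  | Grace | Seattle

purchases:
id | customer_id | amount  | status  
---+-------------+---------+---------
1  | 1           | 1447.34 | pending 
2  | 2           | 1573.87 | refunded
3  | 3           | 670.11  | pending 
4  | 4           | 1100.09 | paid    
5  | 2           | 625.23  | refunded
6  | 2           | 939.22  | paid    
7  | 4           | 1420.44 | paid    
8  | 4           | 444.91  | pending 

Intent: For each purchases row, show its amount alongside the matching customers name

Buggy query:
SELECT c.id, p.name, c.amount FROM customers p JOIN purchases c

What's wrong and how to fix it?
Bug: Missing join condition: each purchases row is matched to all customers rows instead of just its own

Fix: Specify the join condition linking the foreign key to the parent id

Corrected query:
SELECT c.id, p.name, c.amount FROM customers p JOIN purchases c ON c.customer_id = p.id

Result:
id | name  | amount 
---+-------+--------
1  | Frank | 1447.34
2  | Dave  | 1573.87
3  | Alice | 670.11 
4  | Eve   | 1100.09
5  | Dave  | 625.23 
6  | Dave  | 939.22 
7  | Eve   | 1420.44
8  | Eve   | 444.91 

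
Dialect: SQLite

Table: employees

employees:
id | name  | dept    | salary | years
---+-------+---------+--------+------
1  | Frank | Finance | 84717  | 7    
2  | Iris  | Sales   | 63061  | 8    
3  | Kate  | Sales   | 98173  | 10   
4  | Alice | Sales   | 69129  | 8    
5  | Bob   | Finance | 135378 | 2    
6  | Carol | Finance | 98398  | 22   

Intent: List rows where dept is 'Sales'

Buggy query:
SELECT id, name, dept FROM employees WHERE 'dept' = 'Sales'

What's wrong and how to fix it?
Bug: Single quotes denote string literals in SQL; the column name is being compared as a constant string

Fix: Remove the quotes around the column name (or use double quotes for an identifier)

Corrected query:
SELECT id, name, dept FROM employees WHERE dept = 'Sales'

Result:
id | name  | dept 
---+-------+------
2  | Iris  | Sales
3  | Kate  | Sales
4  | Alice | Sales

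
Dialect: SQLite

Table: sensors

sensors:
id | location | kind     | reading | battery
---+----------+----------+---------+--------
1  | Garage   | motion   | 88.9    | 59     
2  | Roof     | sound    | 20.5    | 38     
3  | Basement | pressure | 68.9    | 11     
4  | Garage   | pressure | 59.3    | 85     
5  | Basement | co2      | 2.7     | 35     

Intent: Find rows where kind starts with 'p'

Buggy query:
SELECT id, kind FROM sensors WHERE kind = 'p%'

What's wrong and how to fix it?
Bug: '=' compares the literal string including the % character; pattern matching needs LIKE

Fix: Use LIKE for wildcard pattern matching

Corrected query:
SELECT id, kind FROM sensors WHERE kind LIKE 'p%'

Result:
id | kind    
---+---------
3  | pressure
4  | pressure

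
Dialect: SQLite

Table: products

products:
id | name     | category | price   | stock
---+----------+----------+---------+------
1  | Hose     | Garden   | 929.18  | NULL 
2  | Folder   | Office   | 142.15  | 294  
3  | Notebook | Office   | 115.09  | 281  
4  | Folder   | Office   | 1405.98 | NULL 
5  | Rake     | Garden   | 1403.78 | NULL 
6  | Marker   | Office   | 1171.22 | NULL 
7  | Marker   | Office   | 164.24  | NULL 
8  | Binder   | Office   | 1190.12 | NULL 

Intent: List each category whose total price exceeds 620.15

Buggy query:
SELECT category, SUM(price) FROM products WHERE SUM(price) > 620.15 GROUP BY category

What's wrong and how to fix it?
Bug: WHERE runs before GROUP BY, so aggregates aren't available there

Fix: Move the aggregate condition to a HAVING clause

Corrected query:
SELECT category, SUM(price) FROM products GROUP BY category HAVING SUM(price) > 620.15

Result:
category | SUM(price)
---------+-----------
Garden   | 2332.96   
Office   | 4188.8    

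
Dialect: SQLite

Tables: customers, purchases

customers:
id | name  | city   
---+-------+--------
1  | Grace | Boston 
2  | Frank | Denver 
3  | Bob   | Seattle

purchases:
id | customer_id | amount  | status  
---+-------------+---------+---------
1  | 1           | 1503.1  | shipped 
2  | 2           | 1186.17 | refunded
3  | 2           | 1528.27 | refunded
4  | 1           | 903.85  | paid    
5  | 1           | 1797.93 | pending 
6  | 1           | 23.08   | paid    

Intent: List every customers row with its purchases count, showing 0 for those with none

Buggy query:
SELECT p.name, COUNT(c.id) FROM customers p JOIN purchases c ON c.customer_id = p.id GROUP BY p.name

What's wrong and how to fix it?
Bug: An inner join excludes parents with zero children

Fix: Switch to LEFT JOIN to retain unmatched parent rows

Corrected query:
SELECT p.name, COUNT(c.id) FROM customers p LEFT JOIN purchases c ON c.customer_id = p.id GROUP BY p.name

Result:
name  | COUNT(c.id)
------+------------
Bob   | 0          
Frank | 2          
Grace | 4          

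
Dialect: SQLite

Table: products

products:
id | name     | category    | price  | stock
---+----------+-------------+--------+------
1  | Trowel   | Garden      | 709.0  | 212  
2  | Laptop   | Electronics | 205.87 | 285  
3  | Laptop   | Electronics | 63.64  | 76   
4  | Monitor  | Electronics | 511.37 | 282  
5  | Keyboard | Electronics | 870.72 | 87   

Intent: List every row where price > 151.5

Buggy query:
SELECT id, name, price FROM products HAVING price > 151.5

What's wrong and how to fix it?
Bug: This is a non-aggregate query (no GROUP BY, no aggregates), so in SQLite the HAVING clause is invalid here; a row-level condition belongs in WHERE

Fix: Replace HAVING with WHERE since the condition applies to individual rows

Corrected query:
SELECT id, name, price FROM products WHERE price > 151.5

Result:
id | name     | price 
---+----------+-------
1  | Trowel   | 709   
2  | Laptop   | 205.87
4  | Monitor  | 511.37
5  | Keyboard | 870.72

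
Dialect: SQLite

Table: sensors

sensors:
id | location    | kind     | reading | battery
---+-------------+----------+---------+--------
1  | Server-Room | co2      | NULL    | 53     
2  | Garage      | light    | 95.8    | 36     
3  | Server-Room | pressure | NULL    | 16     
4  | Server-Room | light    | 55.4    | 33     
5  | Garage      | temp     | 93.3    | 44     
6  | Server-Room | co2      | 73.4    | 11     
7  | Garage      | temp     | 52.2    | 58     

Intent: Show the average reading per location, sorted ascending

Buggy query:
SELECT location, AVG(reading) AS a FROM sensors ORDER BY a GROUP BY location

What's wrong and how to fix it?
Bug: GROUP BY must precede ORDER BY

Fix: Move ORDER BY to the end, after GROUP BY

Corrected query:
SELECT location, AVG(reading) AS a FROM sensors GROUP BY location ORDER BY a

Result:
location    | a        
------------+----------
Server-Room | 64.4     
Garage      | 80.433333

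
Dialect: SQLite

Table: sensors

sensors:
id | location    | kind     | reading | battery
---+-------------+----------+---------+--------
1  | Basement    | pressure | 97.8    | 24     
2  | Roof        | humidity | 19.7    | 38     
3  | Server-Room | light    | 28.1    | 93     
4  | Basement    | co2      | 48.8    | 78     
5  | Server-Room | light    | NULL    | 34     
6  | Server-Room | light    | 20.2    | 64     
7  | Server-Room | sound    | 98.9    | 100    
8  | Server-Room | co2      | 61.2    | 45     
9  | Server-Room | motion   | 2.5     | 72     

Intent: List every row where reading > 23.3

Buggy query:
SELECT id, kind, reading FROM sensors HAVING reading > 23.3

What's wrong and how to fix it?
Bug: This is a non-aggregate query (no GROUP BY, no aggregates), so in SQLite the HAVING clause is invalid here; a row-level condition belongs in WHERE

Fix: Replace HAVING with WHERE since the condition applies to individual rows

Corrected query:
SELECT id, kind, reading FROM sensors WHERE reading > 23.3

Result:
id | kind     | reading
---+----------+--------
1  | pressure | 97.8   
3  | light    | 28.1   
4  | co2      | 48.8   
7  | sound    | 98.9   
8  | co2      | 61.2   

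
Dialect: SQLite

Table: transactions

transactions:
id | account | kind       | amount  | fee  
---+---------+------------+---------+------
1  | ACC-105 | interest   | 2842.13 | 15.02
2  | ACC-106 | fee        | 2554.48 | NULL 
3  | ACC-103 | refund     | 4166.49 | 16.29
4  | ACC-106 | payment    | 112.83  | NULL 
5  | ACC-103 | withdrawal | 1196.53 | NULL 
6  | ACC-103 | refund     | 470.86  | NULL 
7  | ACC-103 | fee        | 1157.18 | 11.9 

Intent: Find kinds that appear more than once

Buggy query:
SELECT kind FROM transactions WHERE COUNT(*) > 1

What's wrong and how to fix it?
Bug: COUNT(*) is an aggregate and cannot be used in WHERE

Fix: GROUP BY kind, then filter groups with HAVING COUNT(*) > 1

Corrected query:
SELECT kind FROM transactions GROUP BY kind HAVING COUNT(*) > 1

Result:
kind  
------
fee   
refund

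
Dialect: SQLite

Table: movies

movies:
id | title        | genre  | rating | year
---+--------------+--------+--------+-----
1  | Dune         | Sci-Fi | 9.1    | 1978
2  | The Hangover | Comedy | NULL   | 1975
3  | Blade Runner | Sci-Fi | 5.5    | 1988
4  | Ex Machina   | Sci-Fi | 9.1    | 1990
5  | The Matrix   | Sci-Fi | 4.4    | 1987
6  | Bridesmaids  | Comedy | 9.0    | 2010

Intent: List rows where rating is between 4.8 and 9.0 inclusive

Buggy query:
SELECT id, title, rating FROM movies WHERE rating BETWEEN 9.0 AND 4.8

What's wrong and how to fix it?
Bug: BETWEEN expects the lower bound first; with 9.0 AND 4.8 the range is empty

Fix: Swap the bounds so the smaller value comes first

Corrected query:
SELECT id, title, rating FROM movies WHERE rating BETWEEN 4.8 AND 9.0

Result:
id | title        | rating
---+--------------+-------
3  | Blade Runner | 5.5   
6  | Bridesmaids  | 9     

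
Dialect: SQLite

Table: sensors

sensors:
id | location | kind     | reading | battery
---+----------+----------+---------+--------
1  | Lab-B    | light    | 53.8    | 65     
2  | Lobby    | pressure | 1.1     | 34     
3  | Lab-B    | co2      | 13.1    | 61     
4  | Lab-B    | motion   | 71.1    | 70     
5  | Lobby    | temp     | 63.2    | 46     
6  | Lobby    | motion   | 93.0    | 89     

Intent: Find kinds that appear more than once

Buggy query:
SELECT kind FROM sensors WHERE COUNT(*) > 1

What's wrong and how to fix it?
Bug: WHERE can't reference COUNT(*); aggregates are computed after WHERE

Fix: Group first, then use HAVING for the count condition

Corrected query:
SELECT kind FROM sensors GROUP BY kind HAVING COUNT(*) > 1

Result:
kind  
------
motion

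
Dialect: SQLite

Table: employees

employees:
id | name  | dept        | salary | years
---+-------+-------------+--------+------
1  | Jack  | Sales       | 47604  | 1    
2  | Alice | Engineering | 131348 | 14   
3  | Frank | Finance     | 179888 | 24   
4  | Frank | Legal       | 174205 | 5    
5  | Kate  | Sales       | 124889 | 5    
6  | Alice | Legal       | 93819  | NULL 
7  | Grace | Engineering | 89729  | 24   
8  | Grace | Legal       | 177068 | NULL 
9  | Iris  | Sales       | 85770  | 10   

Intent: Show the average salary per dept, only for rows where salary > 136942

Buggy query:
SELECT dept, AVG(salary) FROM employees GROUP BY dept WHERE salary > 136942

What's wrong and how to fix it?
Bug: Row-level WHERE must come before GROUP BY in the clause order

Fix: Move the WHERE clause before GROUP BY

Corrected query:
SELECT dept, AVG(salary) FROM employees WHERE salary > 136942 GROUP BY dept

Result:
dept    | AVG(salary)
--------+------------
Finance | 179888     
Legal   | 175636.5   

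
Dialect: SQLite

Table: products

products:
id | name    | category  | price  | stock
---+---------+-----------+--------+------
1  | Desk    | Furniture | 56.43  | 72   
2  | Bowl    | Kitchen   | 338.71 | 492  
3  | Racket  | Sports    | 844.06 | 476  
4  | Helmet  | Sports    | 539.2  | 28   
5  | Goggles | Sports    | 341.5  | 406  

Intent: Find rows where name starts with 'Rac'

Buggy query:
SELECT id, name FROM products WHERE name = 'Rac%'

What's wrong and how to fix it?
Bug: Wildcards only work with LIKE; '=' treats '%' as a literal character

Fix: Replace '=' with LIKE so 'Rac%' is treated as a pattern

Corrected query:
SELECT id, name FROM products WHERE name LIKE 'Rac%'

Result:
id | name  
---+-------
3  | Racket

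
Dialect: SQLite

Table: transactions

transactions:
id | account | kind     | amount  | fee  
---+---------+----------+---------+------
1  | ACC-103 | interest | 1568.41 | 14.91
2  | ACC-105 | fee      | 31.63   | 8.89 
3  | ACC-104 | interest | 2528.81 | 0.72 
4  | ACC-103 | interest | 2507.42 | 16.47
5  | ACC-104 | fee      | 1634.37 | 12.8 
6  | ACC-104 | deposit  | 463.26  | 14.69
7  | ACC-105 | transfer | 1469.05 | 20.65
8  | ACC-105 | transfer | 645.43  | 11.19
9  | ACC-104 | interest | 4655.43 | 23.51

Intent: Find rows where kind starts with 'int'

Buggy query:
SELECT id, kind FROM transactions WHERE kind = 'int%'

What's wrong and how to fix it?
Bug: Wildcards only work with LIKE; '=' treats '%' as a literal character

Fix: Use LIKE for wildcard pattern matching

Corrected query:
SELECT id, kind FROM transactions WHERE kind LIKE 'int%'

Result:
id | kind    
---+---------
1  | interest
3  | interest
4  | interest
9  | interest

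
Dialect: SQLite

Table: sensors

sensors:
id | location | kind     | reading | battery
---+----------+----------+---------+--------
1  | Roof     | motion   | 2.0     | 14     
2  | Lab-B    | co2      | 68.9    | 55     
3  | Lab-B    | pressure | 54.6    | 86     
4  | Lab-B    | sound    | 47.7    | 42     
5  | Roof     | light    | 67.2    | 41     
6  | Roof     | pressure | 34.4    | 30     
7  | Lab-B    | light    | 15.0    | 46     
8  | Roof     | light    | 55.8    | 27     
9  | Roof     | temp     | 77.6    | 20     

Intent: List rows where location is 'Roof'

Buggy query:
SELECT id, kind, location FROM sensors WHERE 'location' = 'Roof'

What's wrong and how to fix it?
Bug: 'location' in single quotes is a string literal, not the column; the comparison is literal-vs-literal and never true

Fix: Remove the quotes around the column name (or use double quotes for an identifier)

Corrected query:
SELECT id, kind, location FROM sensors WHERE location = 'Roof'

Result:
id | kind     | location
---+----------+---------
1  | motion   | Roof    
5  | light    | Roof    
6  | pressure | Roof    
8  | light    | Roof    
9  | temp     | Roof    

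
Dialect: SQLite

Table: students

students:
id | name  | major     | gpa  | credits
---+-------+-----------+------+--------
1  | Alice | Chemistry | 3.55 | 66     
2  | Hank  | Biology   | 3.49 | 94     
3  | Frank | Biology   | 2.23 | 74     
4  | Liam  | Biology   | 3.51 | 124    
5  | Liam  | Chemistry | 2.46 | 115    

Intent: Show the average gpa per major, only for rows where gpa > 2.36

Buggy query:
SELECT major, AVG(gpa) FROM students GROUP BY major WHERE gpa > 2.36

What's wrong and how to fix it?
Bug: Row-level WHERE must come before GROUP BY in the clause order

Fix: Place WHERE between FROM and GROUP BY

Corrected query:
SELECT major, AVG(gpa) FROM students WHERE gpa > 2.36 GROUP BY major

Result:
major     | AVG(gpa)
----------+---------
Biology   | 3.5     
Chemistry | 3.005   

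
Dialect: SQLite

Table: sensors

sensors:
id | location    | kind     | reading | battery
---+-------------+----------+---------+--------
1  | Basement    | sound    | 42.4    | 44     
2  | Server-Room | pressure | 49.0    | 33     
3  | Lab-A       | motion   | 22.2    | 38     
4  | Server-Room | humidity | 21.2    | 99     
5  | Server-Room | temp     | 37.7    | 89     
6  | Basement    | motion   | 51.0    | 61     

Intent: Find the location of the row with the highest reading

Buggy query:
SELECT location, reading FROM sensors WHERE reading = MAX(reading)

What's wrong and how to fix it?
Bug: MAX(reading) is an aggregate and cannot be used directly in WHERE

Fix: Use a subquery: WHERE reading = (SELECT MAX(reading) FROM sensors)

Corrected query:
SELECT location, reading FROM sensors WHERE reading = (SELECT MAX(reading) FROM sensors)

Result:
location | reading
---------+--------
Basement | 51     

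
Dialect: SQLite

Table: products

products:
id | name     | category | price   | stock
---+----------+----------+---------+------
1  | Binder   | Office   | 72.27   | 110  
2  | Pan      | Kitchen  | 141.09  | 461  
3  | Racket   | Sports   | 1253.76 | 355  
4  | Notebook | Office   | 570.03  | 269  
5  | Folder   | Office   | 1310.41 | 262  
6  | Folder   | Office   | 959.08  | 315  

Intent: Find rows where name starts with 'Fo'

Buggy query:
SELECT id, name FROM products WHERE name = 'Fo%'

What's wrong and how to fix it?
Bug: '=' compares the literal string including the % character; pattern matching needs LIKE

Fix: Replace '=' with LIKE so 'Fo%' is treated as a pattern

Corrected query:
SELECT id, name FROM products WHERE name LIKE 'Fo%'

Result:
id | name  
---+-------
5  | Folder
6  | Folder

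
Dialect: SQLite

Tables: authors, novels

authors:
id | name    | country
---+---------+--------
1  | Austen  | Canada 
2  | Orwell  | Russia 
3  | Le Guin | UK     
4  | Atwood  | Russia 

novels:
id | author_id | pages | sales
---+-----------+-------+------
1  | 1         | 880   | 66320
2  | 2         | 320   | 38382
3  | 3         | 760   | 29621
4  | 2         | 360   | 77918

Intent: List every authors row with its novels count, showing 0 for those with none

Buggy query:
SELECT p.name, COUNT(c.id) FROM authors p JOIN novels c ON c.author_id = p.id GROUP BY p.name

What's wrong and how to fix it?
Bug: INNER JOIN drops authors rows that have no matching novels rows

Fix: Use LEFT JOIN so parents without children still appear (COUNT(c.id) gives 0)

Corrected query:
SELECT p.name, COUNT(c.id) FROM authors p LEFT JOIN novels c ON c.author_id = p.id GROUP BY p.name

Result:
name    | COUNT(c.id)
--------+------------
Atwood  | 0          
Austen  | 1          
Le Guin | 1          
Orwell  | 2          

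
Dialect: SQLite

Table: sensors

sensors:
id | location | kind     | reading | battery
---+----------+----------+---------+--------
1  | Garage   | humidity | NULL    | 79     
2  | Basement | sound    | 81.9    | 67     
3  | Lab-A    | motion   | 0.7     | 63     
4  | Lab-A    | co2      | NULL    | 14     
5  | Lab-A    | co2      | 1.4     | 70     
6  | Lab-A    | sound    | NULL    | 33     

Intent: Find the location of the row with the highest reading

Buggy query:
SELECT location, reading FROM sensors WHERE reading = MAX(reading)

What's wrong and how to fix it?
Bug: WHERE is evaluated per row; an aggregate over the whole table isn't defined there

Fix: Use a subquery: WHERE reading = (SELECT MAX(reading) FROM sensors)

Corrected query:
SELECT location, reading FROM sensors WHERE reading = (SELECT MAX(reading) FROM sensors)

Result:
location | reading
---------+--------
Basement | 81.9   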